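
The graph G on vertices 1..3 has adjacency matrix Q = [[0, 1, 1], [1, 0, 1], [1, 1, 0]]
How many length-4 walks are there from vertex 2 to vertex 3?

5

The number of length-4 walks from vertex 2 to vertex 3 is entry (2,3) of Q⁴, where Q is the adjacency matrix.
Q² = [[2, 1, 1], [1, 2, 1], [1, 1, 2]]
Q³ = [[2, 3, 3], [3, 2, 3], [3, 3, 2]]
Q⁴ = [[6, 5, 5], [5, 6, 5], [5, 5, 6]]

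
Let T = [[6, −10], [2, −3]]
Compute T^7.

tr T = 3 and det T = 2, so the characteristic polynomial is λ² − (3)λ + (2) with roots 2 and 1.
Eigenvectors give P = [[5, 2], [2, 1]] with P⁻¹ = [[1, −2], [−2, 5]], and T = P·diag(2, 1)·P⁻¹.
Then T^7 = P·diag(128, 1)·P⁻¹ = [[640, 2], [256, 1]] · [[1, −2], [−2, 5]] = [[636, −1270], [254, −507]].

[[636, −1270], [254, −507]]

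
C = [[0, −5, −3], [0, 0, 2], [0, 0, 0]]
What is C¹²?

[[0, 0, 0], [0, 0, 0], [0, 0, 0]]

C is strictly triangular, hence nilpotent: C³ = 0, so C¹² = 0.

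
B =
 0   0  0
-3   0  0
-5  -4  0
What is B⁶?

B is strictly triangular, hence nilpotent: B³ = 0, so B⁶ = 0.

[[0, 0, 0], [0, 0, 0], [0, 0, 0]]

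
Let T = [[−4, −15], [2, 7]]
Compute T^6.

tr T = 3 and det T = 2, so the characteristic polynomial is λ² − (3)λ + (2) with roots 1 and 2.
Eigenvectors give P = [[3, 5], [−1, −2]] with P⁻¹ = [[2, 5], [−1, −3]], and T = P·diag(1, 2)·P⁻¹.
Then T^6 = P·diag(1, 64)·P⁻¹ = [[3, 320], [−1, −128]] · [[2, 5], [−1, −3]] = [[−314, −945], [126, 379]].

[[−314, −945], [126, 379]]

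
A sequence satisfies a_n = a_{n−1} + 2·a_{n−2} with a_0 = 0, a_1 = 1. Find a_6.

21

With companion matrix M = [[1, 2], [1, 0]], [a_n, a_{n−1}]ᵀ = M·[a_{n−1}, a_{n−2}]ᵀ, so [a_6, a_5]ᵀ = M⁵·[a_1, a_0]ᵀ.
M⁵ = [[21, 22], [11, 10]], giving [a_6, a_5]ᵀ = [[21], [11]].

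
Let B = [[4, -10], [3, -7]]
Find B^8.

tr B = -3 and det B = 2, so the characteristic polynomial is λ² − (-3)λ + (2) with roots -2 and -1.
Eigenvectors give P = [[-5, 2], [-3, 1]] with P⁻¹ = [[1, -2], [3, -5]], and B = P·diag(-2, -1)·P⁻¹.
Then B^8 = P·diag(256, 1)·P⁻¹ = [[-1280, 2], [-768, 1]] · [[1, -2], [3, -5]] = [[-1274, 2550], [-765, 1531]].

[[-1274, 2550], [-765, 1531]]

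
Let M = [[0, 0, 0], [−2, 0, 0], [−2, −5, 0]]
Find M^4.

[[0, 0, 0], [0, 0, 0], [0, 0, 0]]

M is strictly triangular, hence nilpotent: M^3 = 0, so M^4 = 0.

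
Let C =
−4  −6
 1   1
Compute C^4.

[[46, 90], [−15, −29]]

tr C = −3 and det C = 2, so the characteristic polynomial is λ² − (−3)λ + (2) with roots −1 and −2.
Eigenvectors give P = [[−2, 3], [1, −1]] with P⁻¹ = [[1, 3], [1, 2]], and C = P·diag(−1, −2)·P⁻¹.
Then C^4 = P·diag(1, 16)·P⁻¹ = [[−2, 48], [1, −16]] · [[1, 3], [1, 2]] = [[46, 90], [−15, −29]].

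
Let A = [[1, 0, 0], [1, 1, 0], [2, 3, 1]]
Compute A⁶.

A = I + N where N = [[0, 0, 0], [1, 0, 0], [2, 3, 0]] is strictly lower-triangular, so N³ = 0.
(I + N)⁶ = I + 6·N + 15·N² = [[1, 0, 0], [6, 1, 0], [57, 18, 1]].

[[1, 0, 0], [6, 1, 0], [57, 18, 1]]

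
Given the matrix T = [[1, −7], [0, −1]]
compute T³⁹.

T² = I (check: tr T = 0 and det T = −1), so T³⁹ = T since 39 is odd.

[[1, −7], [0, −1]]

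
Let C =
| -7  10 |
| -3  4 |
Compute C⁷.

[[-763, 1270], [-381, 634]]

tr C = -3 and det C = 2, so the characteristic polynomial is λ² − (-3)λ + (2) with roots -2 and -1.
Eigenvectors give P = [[-2, -5], [-1, -3]] with P⁻¹ = [[-3, 5], [1, -2]], and C = P·diag(-2, -1)·P⁻¹.
Then C⁷ = P·diag(-128, -1)·P⁻¹ = [[256, 5], [128, 3]] · [[-3, 5], [1, -2]] = [[-763, 1270], [-381, 634]].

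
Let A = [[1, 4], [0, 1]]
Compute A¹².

A = I + N where N = [[0, 4], [0, 0]] is strictly upper-triangular, so N² = 0.
(I + N)¹² = I + 12·N = [[1, 48], [0, 1]].

[[1, 48], [0, 1]]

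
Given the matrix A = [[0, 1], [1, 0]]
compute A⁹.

A² = I (check: tr A = 0 and det A = −1), so A⁹ = A since 9 is odd.

[[0, 1], [1, 0]]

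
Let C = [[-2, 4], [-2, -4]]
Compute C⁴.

[[-272, -96], [48, -224]]

C² = [[-4, -24], [12, 8]]
C³ = [[56, 80], [-40, 16]]
C⁴ = [[-272, -96], [48, -224]]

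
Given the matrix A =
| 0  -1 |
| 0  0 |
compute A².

[[0, 0], [0, 0]]

A is strictly triangular, hence nilpotent: A² = 0, so A² = 0.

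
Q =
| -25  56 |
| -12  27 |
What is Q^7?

tr Q = 2 and det Q = -3, so the characteristic polynomial is λ² − (2)λ + (-3) with roots 3 and -1.
Eigenvectors give P = [[2, 7], [1, 3]] with P⁻¹ = [[-3, 7], [1, -2]], and Q = P·diag(3, -1)·P⁻¹.
Then Q^7 = P·diag(2187, -1)·P⁻¹ = [[4374, -7], [2187, -3]] · [[-3, 7], [1, -2]] = [[-13129, 30632], [-6564, 15315]].

[[-13129, 30632], [-6564, 15315]]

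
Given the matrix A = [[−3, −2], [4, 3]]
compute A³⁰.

[[1, 0], [0, 1]]

A² = I (check: tr A = 0 and det A = −1), so A³⁰ = I since 30 is even.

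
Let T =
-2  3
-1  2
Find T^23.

[[-2, 3], [-1, 2]]

T² = I (check: tr T = 0 and det T = -1), so T^23 = T since 23 is odd.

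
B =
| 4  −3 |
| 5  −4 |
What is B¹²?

[[1, 0], [0, 1]]

B² = I (check: tr B = 0 and det B = −1), so B¹² = I since 12 is even.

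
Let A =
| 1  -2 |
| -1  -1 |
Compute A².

[[3, 0], [0, 3]]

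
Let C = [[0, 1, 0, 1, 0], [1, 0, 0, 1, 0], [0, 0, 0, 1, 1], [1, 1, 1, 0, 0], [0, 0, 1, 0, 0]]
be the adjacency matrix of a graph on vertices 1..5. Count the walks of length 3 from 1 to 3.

1

The number of length-3 walks from vertex 1 to vertex 3 is entry (1,3) of C³, where C is the adjacency matrix.
C² = [[2, 1, 1, 1, 0], [1, 2, 1, 1, 0], [1, 1, 2, 0, 0], [1, 1, 0, 3, 1], [0, 0, 0, 1, 1]]
C³ = [[2, 3, 1, 4, 1], [3, 2, 1, 4, 1], [1, 1, 0, 4, 2], [4, 4, 4, 2, 0], [1, 1, 2, 0, 0]]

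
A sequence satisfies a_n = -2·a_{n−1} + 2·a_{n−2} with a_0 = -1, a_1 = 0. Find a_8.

With companion matrix B = [[-2, 2], [1, 0]], [a_n, a_{n−1}]ᵀ = B·[a_{n−1}, a_{n−2}]ᵀ, so [a_8, a_7]ᵀ = B⁷·[a_1, a_0]ᵀ.
B⁷ = [[-896, 656], [328, -240]], giving [a_8, a_7]ᵀ = [[-656], [240]].

-656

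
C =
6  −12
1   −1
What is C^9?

[[77196, −230052], [19171, −57001]]

tr C = 5 and det C = 6, so the characteristic polynomial is λ² − (5)λ + (6) with roots 2 and 3.
Eigenvectors give P = [[3, 4], [1, 1]] with P⁻¹ = [[−1, 4], [1, −3]], and C = P·diag(2, 3)·P⁻¹.
Then C^9 = P·diag(512, 19683)·P⁻¹ = [[1536, 78732], [512, 19683]] · [[−1, 4], [1, −3]] = [[77196, −230052], [19171, −57001]].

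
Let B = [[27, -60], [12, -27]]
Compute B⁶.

tr B = 0 and det B = -9, so the characteristic polynomial is λ² − (0)λ + (-9) with roots 3 and -3.
Eigenvectors give P = [[5, 2], [2, 1]] with P⁻¹ = [[1, -2], [-2, 5]], and B = P·diag(3, -3)·P⁻¹.
Then B⁶ = P·diag(729, 729)·P⁻¹ = [[3645, 1458], [1458, 729]] · [[1, -2], [-2, 5]] = [[729, 0], [0, 729]].

[[729, 0], [0, 729]]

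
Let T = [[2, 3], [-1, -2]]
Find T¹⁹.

[[2, 3], [-1, -2]]

T² = I (check: tr T = 0 and det T = -1), so T¹⁹ = T since 19 is odd.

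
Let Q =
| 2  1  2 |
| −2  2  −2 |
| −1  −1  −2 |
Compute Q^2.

[[0, 2, −2], [−6, 4, −4], [2, −1, 4]]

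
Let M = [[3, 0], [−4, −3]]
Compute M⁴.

M² = [[9, 0], [0, 9]]
M³ = [[27, 0], [−36, −27]]
M⁴ = [[81, 0], [0, 81]]

[[81, 0], [0, 81]]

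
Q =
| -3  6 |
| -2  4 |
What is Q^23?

Q² = Q (a projection; rank 1, trace 1), so Q^23 = Q.

[[-3, 6], [-2, 4]]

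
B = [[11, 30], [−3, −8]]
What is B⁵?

tr B = 3 and det B = 2, so the characteristic polynomial is λ² − (3)λ + (2) with roots 2 and 1.
Eigenvectors give P = [[−10, −3], [3, 1]] with P⁻¹ = [[−1, −3], [3, 10]], and B = P·diag(2, 1)·P⁻¹.
Then B⁵ = P·diag(32, 1)·P⁻¹ = [[−320, −3], [96, 1]] · [[−1, −3], [3, 10]] = [[311, 930], [−93, −278]].

[[311, 930], [−93, −278]]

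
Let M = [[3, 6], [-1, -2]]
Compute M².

[[3, 6], [-1, -2]]

M² = M (a projection; rank 1, trace 1), so M² = M.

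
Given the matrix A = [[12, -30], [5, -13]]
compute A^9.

[[40902, -121170], [20195, -60073]]

tr A = -1 and det A = -6, so the characteristic polynomial is λ² − (-1)λ + (-6) with roots 2 and -3.
Eigenvectors give P = [[-3, 2], [-1, 1]] with P⁻¹ = [[-1, 2], [-1, 3]], and A = P·diag(2, -3)·P⁻¹.
Then A^9 = P·diag(512, -19683)·P⁻¹ = [[-1536, -39366], [-512, -19683]] · [[-1, 2], [-1, 3]] = [[40902, -121170], [20195, -60073]].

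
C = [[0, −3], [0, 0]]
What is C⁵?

[[0, 0], [0, 0]]

C is strictly triangular, hence nilpotent: C² = 0, so C⁵ = 0.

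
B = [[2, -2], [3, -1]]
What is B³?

B² = [[-2, -2], [3, -5]]
B³ = [[-10, 6], [-9, -1]]

[[-10, 6], [-9, -1]]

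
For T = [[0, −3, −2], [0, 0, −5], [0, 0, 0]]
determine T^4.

[[0, 0, 0], [0, 0, 0], [0, 0, 0]]

T is strictly triangular, hence nilpotent: T^3 = 0, so T^4 = 0.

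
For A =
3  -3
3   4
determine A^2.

[[0, -21], [21, 7]]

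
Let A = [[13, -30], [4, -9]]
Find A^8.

[[39361, -98400], [13120, -32799]]

tr A = 4 and det A = 3, so the characteristic polynomial is λ² − (4)λ + (3) with roots 1 and 3.
Eigenvectors give P = [[-5, 3], [-2, 1]] with P⁻¹ = [[1, -3], [2, -5]], and A = P·diag(1, 3)·P⁻¹.
Then A^8 = P·diag(1, 6561)·P⁻¹ = [[-5, 19683], [-2, 6561]] · [[1, -3], [2, -5]] = [[39361, -98400], [13120, -32799]].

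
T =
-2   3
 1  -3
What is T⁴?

T² = [[7, -15], [-5, 12]]
T³ = [[-29, 66], [22, -51]]
T⁴ = [[124, -285], [-95, 219]]

[[124, -285], [-95, 219]]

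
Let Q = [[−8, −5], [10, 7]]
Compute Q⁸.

[[12866, 6305], [−12610, −6049]]

tr Q = −1 and det Q = −6, so the characteristic polynomial is λ² − (−1)λ + (−6) with roots 2 and −3.
Eigenvectors give P = [[1, −1], [−2, 1]] with P⁻¹ = [[−1, −1], [−2, −1]], and Q = P·diag(2, −3)·P⁻¹.
Then Q⁸ = P·diag(256, 6561)·P⁻¹ = [[256, −6561], [−512, 6561]] · [[−1, −1], [−2, −1]] = [[12866, 6305], [−12610, −6049]].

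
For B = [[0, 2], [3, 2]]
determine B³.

[[12, 20], [30, 32]]

B² = [[6, 4], [6, 10]]
B³ = [[12, 20], [30, 32]]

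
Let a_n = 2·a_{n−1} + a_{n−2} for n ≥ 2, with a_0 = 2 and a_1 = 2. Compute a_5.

With companion matrix Q = [[2, 1], [1, 0]], [a_n, a_{n−1}]ᵀ = Q·[a_{n−1}, a_{n−2}]ᵀ, so [a_5, a_4]ᵀ = Q⁴·[a_1, a_0]ᵀ.
Q⁴ = [[29, 12], [12, 5]], giving [a_5, a_4]ᵀ = [[82], [34]].

82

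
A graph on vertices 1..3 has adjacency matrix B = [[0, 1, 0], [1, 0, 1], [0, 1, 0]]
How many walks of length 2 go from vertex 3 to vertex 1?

The number of length-2 walks from vertex 3 to vertex 1 is entry (3,1) of B^2, where B is the adjacency matrix.
B^2 = [[1, 0, 1], [0, 2, 0], [1, 0, 1]]

1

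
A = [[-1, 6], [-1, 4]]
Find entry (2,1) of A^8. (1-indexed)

tr A = 3 and det A = 2, so the characteristic polynomial is λ² − (3)λ + (2) with roots 2 and 1.
Eigenvectors give P = [[2, 3], [1, 1]] with P⁻¹ = [[-1, 3], [1, -2]], and A = P·diag(2, 1)·P⁻¹.
Then A^8 = P·diag(256, 1)·P⁻¹ = [[512, 3], [256, 1]] · [[-1, 3], [1, -2]] = [[-509, 1530], [-255, 766]].

-255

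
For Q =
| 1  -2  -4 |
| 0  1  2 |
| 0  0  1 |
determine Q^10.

[[1, -20, -220], [0, 1, 20], [0, 0, 1]]

Q = I + N where N = [[0, -2, -4], [0, 0, 2], [0, 0, 0]] is strictly upper-triangular, so N^3 = 0.
(I + N)^10 = I + 10·N + 45·N^2 = [[1, -20, -220], [0, 1, 20], [0, 0, 1]].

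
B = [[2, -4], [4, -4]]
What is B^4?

[[80, -96], [96, -64]]

B^2 = [[-12, 8], [-8, 0]]
B^3 = [[8, 16], [-16, 32]]
B^4 = [[80, -96], [96, -64]]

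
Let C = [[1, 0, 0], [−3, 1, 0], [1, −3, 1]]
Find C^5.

C = I + N where N = [[0, 0, 0], [−3, 0, 0], [1, −3, 0]] is strictly lower-triangular, so N^3 = 0.
(I + N)^5 = I + 5·N + 10·N^2 = [[1, 0, 0], [−15, 1, 0], [95, −15, 1]].

[[1, 0, 0], [−15, 1, 0], [95, −15, 1]]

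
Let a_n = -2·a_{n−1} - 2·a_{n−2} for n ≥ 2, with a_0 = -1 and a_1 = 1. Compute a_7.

With companion matrix B = [[-2, -2], [1, 0]], [a_n, a_{n−1}]ᵀ = B·[a_{n−1}, a_{n−2}]ᵀ, so [a_7, a_6]ᵀ = B⁶·[a_1, a_0]ᵀ.
B⁶ = [[-8, -16], [8, 8]], giving [a_7, a_6]ᵀ = [[8], [0]].

8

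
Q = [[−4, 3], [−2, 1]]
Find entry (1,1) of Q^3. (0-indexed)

13

Q^2 = [[10, −9], [6, −5]]
Q^3 = [[−22, 21], [−14, 13]]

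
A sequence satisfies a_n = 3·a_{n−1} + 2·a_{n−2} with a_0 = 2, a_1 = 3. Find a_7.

7269

With companion matrix B = [[3, 2], [1, 0]], [a_n, a_{n−1}]ᵀ = B·[a_{n−1}, a_{n−2}]ᵀ, so [a_7, a_6]ᵀ = B^6·[a_1, a_0]ᵀ.
B^6 = [[1763, 990], [495, 278]], giving [a_7, a_6]ᵀ = [[7269], [2041]].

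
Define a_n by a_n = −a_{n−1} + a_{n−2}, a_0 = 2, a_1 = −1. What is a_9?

−76

With companion matrix B = [[−1, 1], [1, 0]], [a_n, a_{n−1}]ᵀ = B·[a_{n−1}, a_{n−2}]ᵀ, so [a_9, a_8]ᵀ = B⁸·[a_1, a_0]ᵀ.
B⁸ = [[34, −21], [−21, 13]], giving [a_9, a_8]ᵀ = [[−76], [47]].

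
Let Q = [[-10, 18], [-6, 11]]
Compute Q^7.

tr Q = 1 and det Q = -2, so the characteristic polynomial is λ² − (1)λ + (-2) with roots 2 and -1.
Eigenvectors give P = [[-3, -2], [-2, -1]] with P⁻¹ = [[1, -2], [-2, 3]], and Q = P·diag(2, -1)·P⁻¹.
Then Q^7 = P·diag(128, -1)·P⁻¹ = [[-384, 2], [-256, 1]] · [[1, -2], [-2, 3]] = [[-388, 774], [-258, 515]].

[[-388, 774], [-258, 515]]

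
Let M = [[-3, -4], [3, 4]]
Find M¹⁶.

[[-3, -4], [3, 4]]

M² = M (a projection; rank 1, trace 1), so M¹⁶ = M.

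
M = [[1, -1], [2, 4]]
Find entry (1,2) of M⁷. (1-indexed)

tr M = 5 and det M = 6, so the characteristic polynomial is λ² − (5)λ + (6) with roots 3 and 2.
Eigenvectors give P = [[-1, -1], [2, 1]] with P⁻¹ = [[1, 1], [-2, -1]], and M = P·diag(3, 2)·P⁻¹.
Then M⁷ = P·diag(2187, 128)·P⁻¹ = [[-2187, -128], [4374, 128]] · [[1, 1], [-2, -1]] = [[-1931, -2059], [4118, 4246]].

-2059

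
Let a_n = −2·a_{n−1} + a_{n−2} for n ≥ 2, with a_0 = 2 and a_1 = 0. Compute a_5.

−24

With companion matrix M = [[−2, 1], [1, 0]], [a_n, a_{n−1}]ᵀ = M·[a_{n−1}, a_{n−2}]ᵀ, so [a_5, a_4]ᵀ = M⁴·[a_1, a_0]ᵀ.
M⁴ = [[29, −12], [−12, 5]], giving [a_5, a_4]ᵀ = [[−24], [10]].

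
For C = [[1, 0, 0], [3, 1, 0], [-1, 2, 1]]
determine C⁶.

C = I + N where N = [[0, 0, 0], [3, 0, 0], [-1, 2, 0]] is strictly lower-triangular, so N³ = 0.
(I + N)⁶ = I + 6·N + 15·N² = [[1, 0, 0], [18, 1, 0], [84, 12, 1]].

[[1, 0, 0], [18, 1, 0], [84, 12, 1]]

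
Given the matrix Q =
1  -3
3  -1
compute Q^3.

[[-8, 24], [-24, 8]]

Q^2 = [[-8, 0], [0, -8]]
Q^3 = [[-8, 24], [-24, 8]]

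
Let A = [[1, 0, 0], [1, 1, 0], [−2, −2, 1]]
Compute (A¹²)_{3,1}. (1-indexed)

A = I + N where N = [[0, 0, 0], [1, 0, 0], [−2, −2, 0]] is strictly lower-triangular, so N³ = 0.
(I + N)¹² = I + 12·N + 66·N² = [[1, 0, 0], [12, 1, 0], [−156, −24, 1]].

−156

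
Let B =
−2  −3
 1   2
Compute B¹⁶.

B² = I (check: tr B = 0 and det B = −1), so B¹⁶ = I since 16 is even.

[[1, 0], [0, 1]]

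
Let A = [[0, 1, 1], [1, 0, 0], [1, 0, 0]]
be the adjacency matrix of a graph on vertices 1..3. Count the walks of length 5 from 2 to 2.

0

The number of length-5 walks from vertex 2 to vertex 2 is entry (2,2) of A⁵, where A is the adjacency matrix.
A² = [[2, 0, 0], [0, 1, 1], [0, 1, 1]]
A³ = [[0, 2, 2], [2, 0, 0], [2, 0, 0]]
A⁴ = [[4, 0, 0], [0, 2, 2], [0, 2, 2]]
A⁵ = [[0, 4, 4], [4, 0, 0], [4, 0, 0]]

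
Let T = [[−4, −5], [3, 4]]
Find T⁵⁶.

[[1, 0], [0, 1]]

T² = I (check: tr T = 0 and det T = −1), so T⁵⁶ = I since 56 is even.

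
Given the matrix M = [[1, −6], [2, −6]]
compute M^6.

[[−1931, 3990], [−1330, 2724]]

tr M = −5 and det M = 6, so the characteristic polynomial is λ² − (−5)λ + (6) with roots −2 and −3.
Eigenvectors give P = [[2, −3], [1, −2]] with P⁻¹ = [[2, −3], [1, −2]], and M = P·diag(−2, −3)·P⁻¹.
Then M^6 = P·diag(64, 729)·P⁻¹ = [[128, −2187], [64, −1458]] · [[2, −3], [1, −2]] = [[−1931, 3990], [−1330, 2724]].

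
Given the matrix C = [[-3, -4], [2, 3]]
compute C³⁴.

[[1, 0], [0, 1]]

C² = I (check: tr C = 0 and det C = -1), so C³⁴ = I since 34 is even.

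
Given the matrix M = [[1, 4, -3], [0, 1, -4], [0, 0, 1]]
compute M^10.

[[1, 40, -750], [0, 1, -40], [0, 0, 1]]

M = I + N where N = [[0, 4, -3], [0, 0, -4], [0, 0, 0]] is strictly upper-triangular, so N^3 = 0.
(I + N)^10 = I + 10·N + 45·N^2 = [[1, 40, -750], [0, 1, -40], [0, 0, 1]].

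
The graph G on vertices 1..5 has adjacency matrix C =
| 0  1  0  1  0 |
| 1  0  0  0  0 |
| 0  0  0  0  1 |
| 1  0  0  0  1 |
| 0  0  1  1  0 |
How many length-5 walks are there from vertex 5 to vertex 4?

The number of length-5 walks from vertex 5 to vertex 4 is entry (5,4) of C⁵, where C is the adjacency matrix.
C² = [[2, 0, 0, 0, 1], [0, 1, 0, 1, 0], [0, 0, 1, 1, 0], [0, 1, 1, 2, 0], [1, 0, 0, 0, 2]]
C³ = [[0, 2, 1, 3, 0], [2, 0, 0, 0, 1], [1, 0, 0, 0, 2], [3, 0, 0, 0, 3], [0, 1, 2, 3, 0]]
C⁴ = [[5, 0, 0, 0, 4], [0, 2, 1, 3, 0], [0, 1, 2, 3, 0], [0, 3, 3, 6, 0], [4, 0, 0, 0, 5]]
C⁵ = [[0, 5, 4, 9, 0], [5, 0, 0, 0, 4], [4, 0, 0, 0, 5], [9, 0, 0, 0, 9], [0, 4, 5, 9, 0]]

9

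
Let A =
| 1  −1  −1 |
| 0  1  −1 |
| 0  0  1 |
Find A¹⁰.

[[1, −10, 35], [0, 1, −10], [0, 0, 1]]

A = I + N where N = [[0, −1, −1], [0, 0, −1], [0, 0, 0]] is strictly upper-triangular, so N³ = 0.
(I + N)¹⁰ = I + 10·N + 45·N² = [[1, −10, 35], [0, 1, −10], [0, 0, 1]].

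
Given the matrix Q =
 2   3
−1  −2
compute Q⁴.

[[1, 0], [0, 1]]

Q² = [[1, 0], [0, 1]]
Q³ = [[2, 3], [−1, −2]]
Q⁴ = [[1, 0], [0, 1]]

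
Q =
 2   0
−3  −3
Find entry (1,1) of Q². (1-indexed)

4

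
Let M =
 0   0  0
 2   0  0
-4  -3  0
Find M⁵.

M is strictly triangular, hence nilpotent: M³ = 0, so M⁵ = 0.

[[0, 0, 0], [0, 0, 0], [0, 0, 0]]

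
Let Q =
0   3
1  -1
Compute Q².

[[3, -3], [-1, 4]]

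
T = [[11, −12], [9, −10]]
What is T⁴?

[[61, −60], [45, −44]]

tr T = 1 and det T = −2, so the characteristic polynomial is λ² − (1)λ + (−2) with roots −1 and 2.
Eigenvectors give P = [[1, −4], [1, −3]] with P⁻¹ = [[−3, 4], [−1, 1]], and T = P·diag(−1, 2)·P⁻¹.
Then T⁴ = P·diag(1, 16)·P⁻¹ = [[1, −64], [1, −48]] · [[−3, 4], [−1, 1]] = [[61, −60], [45, −44]].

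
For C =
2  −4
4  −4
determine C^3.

[[8, 16], [−16, 32]]

C^2 = [[−12, 8], [−8, 0]]
C^3 = [[8, 16], [−16, 32]]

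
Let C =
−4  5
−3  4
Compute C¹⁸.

[[1, 0], [0, 1]]

C² = I (check: tr C = 0 and det C = −1), so C¹⁸ = I since 18 is even.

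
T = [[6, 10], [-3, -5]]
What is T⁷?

T² = T (a projection; rank 1, trace 1), so T⁷ = T.

[[6, 10], [-3, -5]]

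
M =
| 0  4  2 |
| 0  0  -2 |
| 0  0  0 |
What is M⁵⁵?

[[0, 0, 0], [0, 0, 0], [0, 0, 0]]

M is strictly triangular, hence nilpotent: M³ = 0, so M⁵⁵ = 0.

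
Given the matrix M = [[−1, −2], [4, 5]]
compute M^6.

[[−727, −728], [1456, 1457]]

tr M = 4 and det M = 3, so the characteristic polynomial is λ² − (4)λ + (3) with roots 3 and 1.
Eigenvectors give P = [[−1, −1], [2, 1]] with P⁻¹ = [[1, 1], [−2, −1]], and M = P·diag(3, 1)·P⁻¹.
Then M^6 = P·diag(729, 1)·P⁻¹ = [[−729, −1], [1458, 1]] · [[1, 1], [−2, −1]] = [[−727, −728], [1456, 1457]].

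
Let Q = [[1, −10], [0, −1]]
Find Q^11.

Q² = I (check: tr Q = 0 and det Q = −1), so Q^11 = Q since 11 is odd.

[[1, −10], [0, −1]]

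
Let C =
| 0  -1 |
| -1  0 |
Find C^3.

[[0, -1], [-1, 0]]

C² = I (check: tr C = 0 and det C = -1), so C^3 = C since 3 is odd.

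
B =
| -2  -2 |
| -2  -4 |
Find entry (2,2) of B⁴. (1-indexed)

544

B² = [[8, 12], [12, 20]]
B³ = [[-40, -64], [-64, -104]]
B⁴ = [[208, 336], [336, 544]]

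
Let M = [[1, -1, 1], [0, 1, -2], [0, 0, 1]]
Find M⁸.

[[1, -8, 64], [0, 1, -16], [0, 0, 1]]

M = I + N where N = [[0, -1, 1], [0, 0, -2], [0, 0, 0]] is strictly upper-triangular, so N³ = 0.
(I + N)⁸ = I + 8·N + 28·N² = [[1, -8, 64], [0, 1, -16], [0, 0, 1]].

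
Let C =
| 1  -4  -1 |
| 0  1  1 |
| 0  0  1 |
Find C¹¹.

[[1, -44, -231], [0, 1, 11], [0, 0, 1]]

C = I + N where N = [[0, -4, -1], [0, 0, 1], [0, 0, 0]] is strictly upper-triangular, so N³ = 0.
(I + N)¹¹ = I + 11·N + 55·N² = [[1, -44, -231], [0, 1, 11], [0, 0, 1]].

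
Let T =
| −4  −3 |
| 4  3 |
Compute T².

[[4, 3], [−4, −3]]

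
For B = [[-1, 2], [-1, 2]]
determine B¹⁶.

[[-1, 2], [-1, 2]]

B² = B (a projection; rank 1, trace 1), so B¹⁶ = B.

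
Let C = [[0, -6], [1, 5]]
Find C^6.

[[-1266, -3990], [665, 2059]]

tr C = 5 and det C = 6, so the characteristic polynomial is λ² − (5)λ + (6) with roots 2 and 3.
Eigenvectors give P = [[3, 2], [-1, -1]] with P⁻¹ = [[1, 2], [-1, -3]], and C = P·diag(2, 3)·P⁻¹.
Then C^6 = P·diag(64, 729)·P⁻¹ = [[192, 1458], [-64, -729]] · [[1, 2], [-1, -3]] = [[-1266, -3990], [665, 2059]].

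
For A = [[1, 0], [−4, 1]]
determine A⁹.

[[1, 0], [−36, 1]]

A = I + N where N = [[0, 0], [−4, 0]] is strictly lower-triangular, so N² = 0.
(I + N)⁹ = I + 9·N = [[1, 0], [−36, 1]].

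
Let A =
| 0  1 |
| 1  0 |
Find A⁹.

A² = I (check: tr A = 0 and det A = −1), so A⁹ = A since 9 is odd.

[[0, 1], [1, 0]]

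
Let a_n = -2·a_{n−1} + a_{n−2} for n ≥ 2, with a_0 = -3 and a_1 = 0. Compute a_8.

With companion matrix A = [[-2, 1], [1, 0]], [a_n, a_{n−1}]ᵀ = A·[a_{n−1}, a_{n−2}]ᵀ, so [a_8, a_7]ᵀ = A^7·[a_1, a_0]ᵀ.
A^7 = [[-408, 169], [169, -70]], giving [a_8, a_7]ᵀ = [[-507], [210]].

-507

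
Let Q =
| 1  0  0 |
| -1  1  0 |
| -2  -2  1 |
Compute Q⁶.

[[1, 0, 0], [-6, 1, 0], [18, -12, 1]]

Q = I + N where N = [[0, 0, 0], [-1, 0, 0], [-2, -2, 0]] is strictly lower-triangular, so N³ = 0.
(I + N)⁶ = I + 6·N + 15·N² = [[1, 0, 0], [-6, 1, 0], [18, -12, 1]].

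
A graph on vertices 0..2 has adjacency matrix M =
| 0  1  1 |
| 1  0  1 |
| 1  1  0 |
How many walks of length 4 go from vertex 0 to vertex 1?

5

The number of length-4 walks from vertex 0 to vertex 1 is entry (0,1) of M⁴, where M is the adjacency matrix.
M² = [[2, 1, 1], [1, 2, 1], [1, 1, 2]]
M³ = [[2, 3, 3], [3, 2, 3], [3, 3, 2]]
M⁴ = [[6, 5, 5], [5, 6, 5], [5, 5, 6]]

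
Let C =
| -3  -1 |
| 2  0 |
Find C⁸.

tr C = -3 and det C = 2, so the characteristic polynomial is λ² − (-3)λ + (2) with roots -1 and -2.
Eigenvectors give P = [[-1, -1], [2, 1]] with P⁻¹ = [[1, 1], [-2, -1]], and C = P·diag(-1, -2)·P⁻¹.
Then C⁸ = P·diag(1, 256)·P⁻¹ = [[-1, -256], [2, 256]] · [[1, 1], [-2, -1]] = [[511, 255], [-510, -254]].

[[511, 255], [-510, -254]]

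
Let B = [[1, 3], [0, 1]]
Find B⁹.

[[1, 27], [0, 1]]

B = I + N where N = [[0, 3], [0, 0]] is strictly upper-triangular, so N² = 0.
(I + N)⁹ = I + 9·N = [[1, 27], [0, 1]].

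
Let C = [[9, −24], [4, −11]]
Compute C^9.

tr C = −2 and det C = −3, so the characteristic polynomial is λ² − (−2)λ + (−3) with roots 1 and −3.
Eigenvectors give P = [[−3, 2], [−1, 1]] with P⁻¹ = [[−1, 2], [−1, 3]], and C = P·diag(1, −3)·P⁻¹.
Then C^9 = P·diag(1, −19683)·P⁻¹ = [[−3, −39366], [−1, −19683]] · [[−1, 2], [−1, 3]] = [[39369, −118104], [19684, −59051]].

[[39369, −118104], [19684, −59051]]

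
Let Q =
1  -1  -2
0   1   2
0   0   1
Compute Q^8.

Q = I + N where N = [[0, -1, -2], [0, 0, 2], [0, 0, 0]] is strictly upper-triangular, so N^3 = 0.
(I + N)^8 = I + 8·N + 28·N^2 = [[1, -8, -72], [0, 1, 16], [0, 0, 1]].

[[1, -8, -72], [0, 1, 16], [0, 0, 1]]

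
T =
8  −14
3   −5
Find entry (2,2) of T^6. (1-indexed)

−377

tr T = 3 and det T = 2, so the characteristic polynomial is λ² − (3)λ + (2) with roots 2 and 1.
Eigenvectors give P = [[7, 2], [3, 1]] with P⁻¹ = [[1, −2], [−3, 7]], and T = P·diag(2, 1)·P⁻¹.
Then T^6 = P·diag(64, 1)·P⁻¹ = [[448, 2], [192, 1]] · [[1, −2], [−3, 7]] = [[442, −882], [189, −377]].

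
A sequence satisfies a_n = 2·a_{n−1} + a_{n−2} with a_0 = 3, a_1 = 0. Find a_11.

7134

With companion matrix T = [[2, 1], [1, 0]], [a_n, a_{n−1}]ᵀ = T·[a_{n−1}, a_{n−2}]ᵀ, so [a_11, a_10]ᵀ = T¹⁰·[a_1, a_0]ᵀ.
T¹⁰ = [[5741, 2378], [2378, 985]], giving [a_11, a_10]ᵀ = [[7134], [2955]].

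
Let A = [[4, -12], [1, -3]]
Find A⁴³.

A² = A (a projection; rank 1, trace 1), so A⁴³ = A.

[[4, -12], [1, -3]]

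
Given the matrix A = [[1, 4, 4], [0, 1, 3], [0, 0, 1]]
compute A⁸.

[[1, 32, 368], [0, 1, 24], [0, 0, 1]]

A = I + N where N = [[0, 4, 4], [0, 0, 3], [0, 0, 0]] is strictly upper-triangular, so N³ = 0.
(I + N)⁸ = I + 8·N + 28·N² = [[1, 32, 368], [0, 1, 24], [0, 0, 1]].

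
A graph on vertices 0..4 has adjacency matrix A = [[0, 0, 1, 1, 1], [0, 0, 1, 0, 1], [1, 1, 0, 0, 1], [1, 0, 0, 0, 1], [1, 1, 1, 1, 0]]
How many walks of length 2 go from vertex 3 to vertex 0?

1

The number of length-2 walks from vertex 3 to vertex 0 is entry (3,0) of A², where A is the adjacency matrix.
A² = [[3, 2, 1, 1, 2], [2, 2, 1, 1, 1], [1, 1, 3, 2, 2], [1, 1, 2, 2, 1], [2, 1, 2, 1, 4]]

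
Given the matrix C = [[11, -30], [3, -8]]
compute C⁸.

[[2551, -7650], [765, -2294]]

tr C = 3 and det C = 2, so the characteristic polynomial is λ² − (3)λ + (2) with roots 2 and 1.
Eigenvectors give P = [[10, 3], [3, 1]] with P⁻¹ = [[1, -3], [-3, 10]], and C = P·diag(2, 1)·P⁻¹.
Then C⁸ = P·diag(256, 1)·P⁻¹ = [[2560, 3], [768, 1]] · [[1, -3], [-3, 10]] = [[2551, -7650], [765, -2294]].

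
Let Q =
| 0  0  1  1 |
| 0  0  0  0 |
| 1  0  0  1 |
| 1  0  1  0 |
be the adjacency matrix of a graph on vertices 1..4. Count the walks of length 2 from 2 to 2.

The number of length-2 walks from vertex 2 to vertex 2 is entry (2,2) of Q², where Q is the adjacency matrix.
Q² = [[2, 0, 1, 1], [0, 0, 0, 0], [1, 0, 2, 1], [1, 0, 1, 2]]

0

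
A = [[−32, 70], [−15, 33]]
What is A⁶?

tr A = 1 and det A = −6, so the characteristic polynomial is λ² − (1)λ + (−6) with roots 3 and −2.
Eigenvectors give P = [[2, −7], [1, −3]] with P⁻¹ = [[−3, 7], [−1, 2]], and A = P·diag(3, −2)·P⁻¹.
Then A⁶ = P·diag(729, 64)·P⁻¹ = [[1458, −448], [729, −192]] · [[−3, 7], [−1, 2]] = [[−3926, 9310], [−1995, 4719]].

[[−3926, 9310], [−1995, 4719]]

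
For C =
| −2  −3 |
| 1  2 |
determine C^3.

C² = I (check: tr C = 0 and det C = −1), so C^3 = C since 3 is odd.

[[−2, −3], [1, 2]]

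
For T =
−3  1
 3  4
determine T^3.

[[−33, 16], [48, 79]]

T^2 = [[12, 1], [3, 19]]
T^3 = [[−33, 16], [48, 79]]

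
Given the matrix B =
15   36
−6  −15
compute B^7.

[[10935, 26244], [−4374, −10935]]

tr B = 0 and det B = −9, so the characteristic polynomial is λ² − (0)λ + (−9) with roots 3 and −3.
Eigenvectors give P = [[−3, 2], [1, −1]] with P⁻¹ = [[−1, −2], [−1, −3]], and B = P·diag(3, −3)·P⁻¹.
Then B^7 = P·diag(2187, −2187)·P⁻¹ = [[−6561, −4374], [2187, 2187]] · [[−1, −2], [−1, −3]] = [[10935, 26244], [−4374, −10935]].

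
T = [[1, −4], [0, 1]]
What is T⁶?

[[1, −24], [0, 1]]

T = I + N where N = [[0, −4], [0, 0]] is strictly upper-triangular, so N² = 0.
(I + N)⁶ = I + 6·N = [[1, −24], [0, 1]].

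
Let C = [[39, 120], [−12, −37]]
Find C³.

tr C = 2 and det C = −3, so the characteristic polynomial is λ² − (2)λ + (−3) with roots −1 and 3.
Eigenvectors give P = [[3, 10], [−1, −3]] with P⁻¹ = [[−3, −10], [1, 3]], and C = P·diag(−1, 3)·P⁻¹.
Then C³ = P·diag(−1, 27)·P⁻¹ = [[−3, 270], [1, −81]] · [[−3, −10], [1, 3]] = [[279, 840], [−84, −253]].

[[279, 840], [−84, −253]]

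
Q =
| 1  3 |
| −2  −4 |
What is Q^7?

tr Q = −3 and det Q = 2, so the characteristic polynomial is λ² − (−3)λ + (2) with roots −1 and −2.
Eigenvectors give P = [[3, −1], [−2, 1]] with P⁻¹ = [[1, 1], [2, 3]], and Q = P·diag(−1, −2)·P⁻¹.
Then Q^7 = P·diag(−1, −128)·P⁻¹ = [[−3, 128], [2, −128]] · [[1, 1], [2, 3]] = [[253, 381], [−254, −382]].

[[253, 381], [−254, −382]]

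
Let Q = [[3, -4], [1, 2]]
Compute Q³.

[[-5, -60], [15, -20]]

Q² = [[5, -20], [5, 0]]
Q³ = [[-5, -60], [15, -20]]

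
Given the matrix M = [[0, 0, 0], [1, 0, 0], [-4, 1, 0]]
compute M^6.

M is strictly triangular, hence nilpotent: M^3 = 0, so M^6 = 0.

[[0, 0, 0], [0, 0, 0], [0, 0, 0]]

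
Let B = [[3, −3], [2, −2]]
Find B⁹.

[[3, −3], [2, −2]]

B² = B (a projection; rank 1, trace 1), so B⁹ = B.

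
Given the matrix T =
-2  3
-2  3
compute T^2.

[[-2, 3], [-2, 3]]

T² = T (a projection; rank 1, trace 1), so T^2 = T.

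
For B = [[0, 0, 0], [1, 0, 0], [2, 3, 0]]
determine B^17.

B is strictly triangular, hence nilpotent: B^3 = 0, so B^17 = 0.

[[0, 0, 0], [0, 0, 0], [0, 0, 0]]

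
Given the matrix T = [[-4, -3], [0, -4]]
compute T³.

[[-64, -144], [0, -64]]

T² = [[16, 24], [0, 16]]
T³ = [[-64, -144], [0, -64]]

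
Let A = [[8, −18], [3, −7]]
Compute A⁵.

tr A = 1 and det A = −2, so the characteristic polynomial is λ² − (1)λ + (−2) with roots −1 and 2.
Eigenvectors give P = [[2, 3], [1, 1]] with P⁻¹ = [[−1, 3], [1, −2]], and A = P·diag(−1, 2)·P⁻¹.
Then A⁵ = P·diag(−1, 32)·P⁻¹ = [[−2, 96], [−1, 32]] · [[−1, 3], [1, −2]] = [[98, −198], [33, −67]].

[[98, −198], [33, −67]]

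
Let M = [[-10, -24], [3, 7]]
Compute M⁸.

tr M = -3 and det M = 2, so the characteristic polynomial is λ² − (-3)λ + (2) with roots -1 and -2.
Eigenvectors give P = [[-8, -3], [3, 1]] with P⁻¹ = [[1, 3], [-3, -8]], and M = P·diag(-1, -2)·P⁻¹.
Then M⁸ = P·diag(1, 256)·P⁻¹ = [[-8, -768], [3, 256]] · [[1, 3], [-3, -8]] = [[2296, 6120], [-765, -2039]].

[[2296, 6120], [-765, -2039]]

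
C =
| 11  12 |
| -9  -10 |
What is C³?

tr C = 1 and det C = -2, so the characteristic polynomial is λ² − (1)λ + (-2) with roots 2 and -1.
Eigenvectors give P = [[4, -1], [-3, 1]] with P⁻¹ = [[1, 1], [3, 4]], and C = P·diag(2, -1)·P⁻¹.
Then C³ = P·diag(8, -1)·P⁻¹ = [[32, 1], [-24, -1]] · [[1, 1], [3, 4]] = [[35, 36], [-27, -28]].

[[35, 36], [-27, -28]]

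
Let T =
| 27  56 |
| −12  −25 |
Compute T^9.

tr T = 2 and det T = −3, so the characteristic polynomial is λ² − (2)λ + (−3) with roots −1 and 3.
Eigenvectors give P = [[−2, 7], [1, −3]] with P⁻¹ = [[3, 7], [1, 2]], and T = P·diag(−1, 3)·P⁻¹.
Then T^9 = P·diag(−1, 19683)·P⁻¹ = [[2, 137781], [−1, −59049]] · [[3, 7], [1, 2]] = [[137787, 275576], [−59052, −118105]].

[[137787, 275576], [−59052, −118105]]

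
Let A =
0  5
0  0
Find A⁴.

[[0, 0], [0, 0]]

A is strictly triangular, hence nilpotent: A² = 0, so A⁴ = 0.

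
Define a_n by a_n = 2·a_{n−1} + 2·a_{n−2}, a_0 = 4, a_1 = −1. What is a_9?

With companion matrix B = [[2, 2], [1, 0]], [a_n, a_{n−1}]ᵀ = B·[a_{n−1}, a_{n−2}]ᵀ, so [a_9, a_8]ᵀ = B⁸·[a_1, a_0]ᵀ.
B⁸ = [[2448, 1792], [896, 656]], giving [a_9, a_8]ᵀ = [[4720], [1728]].

4720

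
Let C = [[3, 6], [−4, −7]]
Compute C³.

[[51, 78], [−52, −79]]

tr C = −4 and det C = 3, so the characteristic polynomial is λ² − (−4)λ + (3) with roots −1 and −3.
Eigenvectors give P = [[3, 1], [−2, −1]] with P⁻¹ = [[1, 1], [−2, −3]], and C = P·diag(−1, −3)·P⁻¹.
Then C³ = P·diag(−1, −27)·P⁻¹ = [[−3, −27], [2, 27]] · [[1, 1], [−2, −3]] = [[51, 78], [−52, −79]].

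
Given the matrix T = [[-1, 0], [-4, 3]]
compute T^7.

[[-1, 0], [-2188, 2187]]

tr T = 2 and det T = -3, so the characteristic polynomial is λ² − (2)λ + (-3) with roots 3 and -1.
Eigenvectors give P = [[0, -1], [-1, -1]] with P⁻¹ = [[1, -1], [-1, 0]], and T = P·diag(3, -1)·P⁻¹.
Then T^7 = P·diag(2187, -1)·P⁻¹ = [[0, 1], [-2187, 1]] · [[1, -1], [-1, 0]] = [[-1, 0], [-2188, 2187]].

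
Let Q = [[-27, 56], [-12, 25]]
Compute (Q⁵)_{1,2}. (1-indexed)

3416

tr Q = -2 and det Q = -3, so the characteristic polynomial is λ² − (-2)λ + (-3) with roots -3 and 1.
Eigenvectors give P = [[7, 2], [3, 1]] with P⁻¹ = [[1, -2], [-3, 7]], and Q = P·diag(-3, 1)·P⁻¹.
Then Q⁵ = P·diag(-243, 1)·P⁻¹ = [[-1701, 2], [-729, 1]] · [[1, -2], [-3, 7]] = [[-1707, 3416], [-732, 1465]].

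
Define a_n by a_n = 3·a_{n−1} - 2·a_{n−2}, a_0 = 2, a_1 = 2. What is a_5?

2

With companion matrix Q = [[3, -2], [1, 0]], [a_n, a_{n−1}]ᵀ = Q·[a_{n−1}, a_{n−2}]ᵀ, so [a_5, a_4]ᵀ = Q^4·[a_1, a_0]ᵀ.
Q^4 = [[31, -30], [15, -14]], giving [a_5, a_4]ᵀ = [[2], [2]].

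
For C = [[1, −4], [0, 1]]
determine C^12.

C = I + N where N = [[0, −4], [0, 0]] is strictly upper-triangular, so N^2 = 0.
(I + N)^12 = I + 12·N = [[1, −48], [0, 1]].

[[1, −48], [0, 1]]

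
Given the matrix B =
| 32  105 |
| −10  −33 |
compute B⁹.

tr B = −1 and det B = −6, so the characteristic polynomial is λ² − (−1)λ + (−6) with roots −3 and 2.
Eigenvectors give P = [[3, −7], [−1, 2]] with P⁻¹ = [[−2, −7], [−1, −3]], and B = P·diag(−3, 2)·P⁻¹.
Then B⁹ = P·diag(−19683, 512)·P⁻¹ = [[−59049, −3584], [19683, 1024]] · [[−2, −7], [−1, −3]] = [[121682, 424095], [−40390, −140853]].

[[121682, 424095], [−40390, −140853]]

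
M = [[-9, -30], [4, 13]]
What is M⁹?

[[-98409, -295230], [39364, 118093]]

tr M = 4 and det M = 3, so the characteristic polynomial is λ² − (4)λ + (3) with roots 3 and 1.
Eigenvectors give P = [[-5, -3], [2, 1]] with P⁻¹ = [[1, 3], [-2, -5]], and M = P·diag(3, 1)·P⁻¹.
Then M⁹ = P·diag(19683, 1)·P⁻¹ = [[-98415, -3], [39366, 1]] · [[1, 3], [-2, -5]] = [[-98409, -295230], [39364, 118093]].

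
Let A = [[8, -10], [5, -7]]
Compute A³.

tr A = 1 and det A = -6, so the characteristic polynomial is λ² − (1)λ + (-6) with roots 3 and -2.
Eigenvectors give P = [[-2, 1], [-1, 1]] with P⁻¹ = [[-1, 1], [-1, 2]], and A = P·diag(3, -2)·P⁻¹.
Then A³ = P·diag(27, -8)·P⁻¹ = [[-54, -8], [-27, -8]] · [[-1, 1], [-1, 2]] = [[62, -70], [35, -43]].

[[62, -70], [35, -43]]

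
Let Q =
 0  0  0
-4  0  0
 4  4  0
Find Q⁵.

[[0, 0, 0], [0, 0, 0], [0, 0, 0]]

Q is strictly triangular, hence nilpotent: Q³ = 0, so Q⁵ = 0.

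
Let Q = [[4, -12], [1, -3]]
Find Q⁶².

[[4, -12], [1, -3]]

Q² = Q (a projection; rank 1, trace 1), so Q⁶² = Q.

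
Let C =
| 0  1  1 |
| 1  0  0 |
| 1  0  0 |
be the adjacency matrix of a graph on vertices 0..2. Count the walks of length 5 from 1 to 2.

0

The number of length-5 walks from vertex 1 to vertex 2 is entry (1,2) of C^5, where C is the adjacency matrix.
C^2 = [[2, 0, 0], [0, 1, 1], [0, 1, 1]]
C^3 = [[0, 2, 2], [2, 0, 0], [2, 0, 0]]
C^4 = [[4, 0, 0], [0, 2, 2], [0, 2, 2]]
C^5 = [[0, 4, 4], [4, 0, 0], [4, 0, 0]]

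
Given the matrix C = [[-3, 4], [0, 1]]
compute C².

[[9, -8], [0, 1]]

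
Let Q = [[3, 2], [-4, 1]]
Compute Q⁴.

Q² = [[1, 8], [-16, -7]]
Q³ = [[-29, 10], [-20, -39]]
Q⁴ = [[-127, -48], [96, -79]]

[[-127, -48], [96, -79]]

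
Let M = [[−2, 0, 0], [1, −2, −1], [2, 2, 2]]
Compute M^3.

[[−8, 0, 0], [14, −4, −2], [0, 4, 4]]

M^2 = [[4, 0, 0], [−6, 2, 0], [2, 0, 2]]
M^3 = [[−8, 0, 0], [14, −4, −2], [0, 4, 4]]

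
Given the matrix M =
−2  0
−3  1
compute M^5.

tr M = −1 and det M = −2, so the characteristic polynomial is λ² − (−1)λ + (−2) with roots 1 and −2.
Eigenvectors give P = [[0, 1], [1, 1]] with P⁻¹ = [[−1, 1], [1, 0]], and M = P·diag(1, −2)·P⁻¹.
Then M^5 = P·diag(1, −32)·P⁻¹ = [[0, −32], [1, −32]] · [[−1, 1], [1, 0]] = [[−32, 0], [−33, 1]].

[[−32, 0], [−33, 1]]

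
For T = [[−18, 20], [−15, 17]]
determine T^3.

tr T = −1 and det T = −6, so the characteristic polynomial is λ² − (−1)λ + (−6) with roots 2 and −3.
Eigenvectors give P = [[−1, −4], [−1, −3]] with P⁻¹ = [[3, −4], [−1, 1]], and T = P·diag(2, −3)·P⁻¹.
Then T^3 = P·diag(8, −27)·P⁻¹ = [[−8, 108], [−8, 81]] · [[3, −4], [−1, 1]] = [[−132, 140], [−105, 113]].

[[−132, 140], [−105, 113]]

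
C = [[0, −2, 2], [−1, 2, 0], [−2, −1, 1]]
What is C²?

[[−2, −6, 2], [−2, 6, −2], [−1, 1, −3]]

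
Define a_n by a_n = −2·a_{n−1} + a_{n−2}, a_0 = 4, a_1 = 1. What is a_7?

With companion matrix B = [[−2, 1], [1, 0]], [a_n, a_{n−1}]ᵀ = B·[a_{n−1}, a_{n−2}]ᵀ, so [a_7, a_6]ᵀ = B⁶·[a_1, a_0]ᵀ.
B⁶ = [[169, −70], [−70, 29]], giving [a_7, a_6]ᵀ = [[−111], [46]].

−111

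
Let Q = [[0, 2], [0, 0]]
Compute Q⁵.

Q is strictly triangular, hence nilpotent: Q² = 0, so Q⁵ = 0.

[[0, 0], [0, 0]]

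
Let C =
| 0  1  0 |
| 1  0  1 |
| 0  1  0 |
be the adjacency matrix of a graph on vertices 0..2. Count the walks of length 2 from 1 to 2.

0

The number of length-2 walks from vertex 1 to vertex 2 is entry (1,2) of C², where C is the adjacency matrix.
C² = [[1, 0, 1], [0, 2, 0], [1, 0, 1]]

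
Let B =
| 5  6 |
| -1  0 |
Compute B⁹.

[[58025, 115026], [-19171, -37830]]

tr B = 5 and det B = 6, so the characteristic polynomial is λ² − (5)λ + (6) with roots 2 and 3.
Eigenvectors give P = [[-2, 3], [1, -1]] with P⁻¹ = [[1, 3], [1, 2]], and B = P·diag(2, 3)·P⁻¹.
Then B⁹ = P·diag(512, 19683)·P⁻¹ = [[-1024, 59049], [512, -19683]] · [[1, 3], [1, 2]] = [[58025, 115026], [-19171, -37830]].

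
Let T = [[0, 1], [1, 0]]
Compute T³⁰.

[[1, 0], [0, 1]]

T² = I (check: tr T = 0 and det T = -1), so T³⁰ = I since 30 is even.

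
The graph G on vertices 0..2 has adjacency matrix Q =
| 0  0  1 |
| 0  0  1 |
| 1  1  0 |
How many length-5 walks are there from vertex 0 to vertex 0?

The number of length-5 walks from vertex 0 to vertex 0 is entry (0,0) of Q⁵, where Q is the adjacency matrix.
Q² = [[1, 1, 0], [1, 1, 0], [0, 0, 2]]
Q³ = [[0, 0, 2], [0, 0, 2], [2, 2, 0]]
Q⁴ = [[2, 2, 0], [2, 2, 0], [0, 0, 4]]
Q⁵ = [[0, 0, 4], [0, 0, 4], [4, 4, 0]]

0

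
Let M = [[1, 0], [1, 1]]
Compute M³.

M = I + N where N = [[0, 0], [1, 0]] is strictly lower-triangular, so N² = 0.
(I + N)³ = I + 3·N = [[1, 0], [3, 1]].

[[1, 0], [3, 1]]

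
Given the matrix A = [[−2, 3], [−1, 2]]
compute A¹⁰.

A² = I (check: tr A = 0 and det A = −1), so A¹⁰ = I since 10 is even.

[[1, 0], [0, 1]]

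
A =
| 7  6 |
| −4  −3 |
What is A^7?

[[6559, 6558], [−4372, −4371]]

tr A = 4 and det A = 3, so the characteristic polynomial is λ² − (4)λ + (3) with roots 1 and 3.
Eigenvectors give P = [[−1, 3], [1, −2]] with P⁻¹ = [[2, 3], [1, 1]], and A = P·diag(1, 3)·P⁻¹.
Then A^7 = P·diag(1, 2187)·P⁻¹ = [[−1, 6561], [1, −4374]] · [[2, 3], [1, 1]] = [[6559, 6558], [−4372, −4371]].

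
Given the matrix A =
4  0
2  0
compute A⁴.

A² = [[16, 0], [8, 0]]
A³ = [[64, 0], [32, 0]]
A⁴ = [[256, 0], [128, 0]]

[[256, 0], [128, 0]]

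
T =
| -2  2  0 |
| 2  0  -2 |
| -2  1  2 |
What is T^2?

[[8, -4, -4], [0, 2, -4], [2, -2, 2]]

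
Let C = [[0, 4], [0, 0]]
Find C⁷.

C is strictly triangular, hence nilpotent: C² = 0, so C⁷ = 0.

[[0, 0], [0, 0]]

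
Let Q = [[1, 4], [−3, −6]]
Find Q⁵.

[[601, 844], [−633, −876]]

tr Q = −5 and det Q = 6, so the characteristic polynomial is λ² − (−5)λ + (6) with roots −3 and −2.
Eigenvectors give P = [[1, −4], [−1, 3]] with P⁻¹ = [[−3, −4], [−1, −1]], and Q = P·diag(−3, −2)·P⁻¹.
Then Q⁵ = P·diag(−243, −32)·P⁻¹ = [[−243, 128], [243, −96]] · [[−3, −4], [−1, −1]] = [[601, 844], [−633, −876]].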